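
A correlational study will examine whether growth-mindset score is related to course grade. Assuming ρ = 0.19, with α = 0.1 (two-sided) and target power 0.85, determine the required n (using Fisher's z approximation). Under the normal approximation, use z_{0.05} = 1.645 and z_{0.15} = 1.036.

Fisher's z: C = ½·ln((1+r)/(1−r)) = ½·ln(1.4691) = 0.1923.
n = ((z_{α/2} + z_β)/C)² + 3.
(1.645 + 1.036) / 0.1923 = 2.681 / 0.1923 = 13.942.
n = 13.942² + 3 = 194.37 + 3 = 197.4.
Round up.

n = 198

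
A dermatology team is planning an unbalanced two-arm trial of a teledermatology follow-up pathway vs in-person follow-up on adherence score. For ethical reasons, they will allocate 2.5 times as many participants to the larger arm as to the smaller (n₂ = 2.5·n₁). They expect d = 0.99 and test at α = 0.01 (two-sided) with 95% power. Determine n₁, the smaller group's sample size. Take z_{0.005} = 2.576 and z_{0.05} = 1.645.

With allocation ratio k = n₂/n₁ = 2.5, Var(x̄₁−x̄₂) = σ²(1/n₁ + 1/(k·n₁)) = σ²·(k+1)/(k·n₁).
So n₁ = (1 + 1/k)·((z_{α/2} + z_β)/d)² = 1.400 × (4.221/0.99)².
n₁ = 1.400 × 18.18 = 25.5.
Round up: n₁ = 26, giving n₂ = 2.5 × 26 = 65.

n₁ = 26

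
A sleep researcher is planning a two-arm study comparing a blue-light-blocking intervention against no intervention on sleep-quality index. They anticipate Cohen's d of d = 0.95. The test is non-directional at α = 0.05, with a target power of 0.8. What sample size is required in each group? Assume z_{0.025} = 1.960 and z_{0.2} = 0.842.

For two independent groups with equal n: n = 2·((z_{α/2} + z_β) / d)².
z_{α/2} + z_β = 1.960 + 0.842 = 2.802.
n = 2 × (2.802 / 0.95)² = 2 × 2.949² = 2 × 8.70 = 17.4.
Round up to the next whole participant.

n = 18 per group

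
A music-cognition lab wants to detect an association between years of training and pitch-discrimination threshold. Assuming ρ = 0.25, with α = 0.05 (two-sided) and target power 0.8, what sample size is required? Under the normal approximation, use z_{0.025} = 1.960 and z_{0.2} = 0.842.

n = 124

Fisher's z: C = ½·ln((1+r)/(1−r)) = ½·ln(1.6667) = 0.2554.
n = ((z_{α/2} + z_β)/C)² + 3.
(1.960 + 0.842) / 0.2554 = 2.802 / 0.2554 = 10.971.
n = 10.971² + 3 = 120.36 + 3 = 123.4.
Round up.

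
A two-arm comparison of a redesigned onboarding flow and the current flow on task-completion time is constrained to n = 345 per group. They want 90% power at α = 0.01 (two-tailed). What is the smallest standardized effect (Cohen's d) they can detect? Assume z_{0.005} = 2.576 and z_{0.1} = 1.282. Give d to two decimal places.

d_min ≈ 0.29

For two independent groups of n = 345 each: d_min = (z_{α/2} + z_β)·√(2/n).
z-sum = 2.576 + 1.282 = 3.858.
d_min = 3.858 × √(2/345) = 3.858 × 0.0761 = 0.294.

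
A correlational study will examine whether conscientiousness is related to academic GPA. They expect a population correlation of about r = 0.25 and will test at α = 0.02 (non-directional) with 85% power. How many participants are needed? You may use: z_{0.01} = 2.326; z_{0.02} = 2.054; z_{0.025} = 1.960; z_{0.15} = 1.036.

Fisher's z: C = ½·ln((1+r)/(1−r)) = ½·ln(1.6667) = 0.2554.
n = ((z_{α/2} + z_β)/C)² + 3.
(2.326 + 1.036) / 0.2554 = 3.362 / 0.2554 = 13.164.
n = 13.164² + 3 = 173.28 + 3 = 176.3.
Round up.

n = 177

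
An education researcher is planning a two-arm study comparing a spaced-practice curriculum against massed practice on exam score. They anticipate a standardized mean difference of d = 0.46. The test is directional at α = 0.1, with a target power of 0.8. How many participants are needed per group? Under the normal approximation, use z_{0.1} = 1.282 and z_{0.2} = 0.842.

For two independent groups with equal n: n = 2·((z_{α} + z_β) / d)².
z_{α} + z_β = 1.282 + 0.842 = 2.124.
n = 2 × (2.124 / 0.46)² = 2 × 4.617² = 2 × 21.32 = 42.6.
Round up to the next whole participant.

n = 43 per group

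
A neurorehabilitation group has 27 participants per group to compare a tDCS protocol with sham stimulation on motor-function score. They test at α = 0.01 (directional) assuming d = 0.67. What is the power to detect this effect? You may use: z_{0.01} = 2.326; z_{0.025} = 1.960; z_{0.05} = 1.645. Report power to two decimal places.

For two equal groups, power = Φ(d·√(n/2) − z_{α}).
d·√(n/2) = 0.67 × √(27/2) = 0.67 × 3.674 = 2.462.
z_β = 2.462 − 2.326 = 0.136.
Power = Φ(0.136) = 0.554.

power ≈ 0.55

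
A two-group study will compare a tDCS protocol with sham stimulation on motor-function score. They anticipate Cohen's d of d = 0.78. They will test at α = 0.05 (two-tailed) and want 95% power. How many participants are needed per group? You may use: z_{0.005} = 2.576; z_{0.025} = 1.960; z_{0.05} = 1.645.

For two independent groups with equal n: n = 2·((z_{α/2} + z_β) / d)².
z_{α/2} + z_β = 1.960 + 1.645 = 3.605.
n = 2 × (3.605 / 0.78)² = 2 × 4.622² = 2 × 21.36 = 42.7.
Round up to the next whole participant.

n = 43 per group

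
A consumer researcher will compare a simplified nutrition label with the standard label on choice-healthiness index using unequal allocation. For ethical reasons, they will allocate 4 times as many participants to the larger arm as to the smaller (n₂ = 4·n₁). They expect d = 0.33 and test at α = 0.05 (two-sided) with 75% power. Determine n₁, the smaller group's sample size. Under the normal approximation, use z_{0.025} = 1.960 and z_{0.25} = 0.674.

With allocation ratio k = n₂/n₁ = 4, Var(x̄₁−x̄₂) = σ²(1/n₁ + 1/(k·n₁)) = σ²·(k+1)/(k·n₁).
So n₁ = (1 + 1/k)·((z_{α/2} + z_β)/d)² = 1.250 × (2.634/0.33)².
n₁ = 1.250 × 63.71 = 79.6.
Round up: n₁ = 80, giving n₂ = 4 × 80 = 320.

n₁ = 80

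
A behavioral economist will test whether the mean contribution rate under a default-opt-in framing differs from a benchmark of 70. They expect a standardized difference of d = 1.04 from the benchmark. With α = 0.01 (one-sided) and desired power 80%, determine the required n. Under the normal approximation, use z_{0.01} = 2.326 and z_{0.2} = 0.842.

For a one-sample test: n = ((z_{α} + z_β) / d)².
z_{α} + z_β = 2.326 + 0.842 = 3.168.
n = (3.168 / 1.04)² = 3.046² = 9.28.
Round up.

n = 10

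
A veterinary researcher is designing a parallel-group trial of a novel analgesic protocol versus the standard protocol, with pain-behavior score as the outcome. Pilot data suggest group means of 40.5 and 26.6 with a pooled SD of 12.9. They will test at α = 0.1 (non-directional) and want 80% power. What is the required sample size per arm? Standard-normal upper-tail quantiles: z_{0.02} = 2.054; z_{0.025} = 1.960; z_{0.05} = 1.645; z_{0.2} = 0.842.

n = 11 per group

Cohen's d = |M₁ − M₂| / SD_pooled = |40.5 − 26.6| / 12.9 = 13.9 / 12.9 = 1.078.
For two independent groups with equal n: n = 2·((z_{α/2} + z_β) / d)².
z_{α/2} + z_β = 1.645 + 0.842 = 2.487.
n = 2 × (2.487 / 1.078)² = 2 × 2.307² = 2 × 5.32 = 10.6.
Round up to the next whole participant.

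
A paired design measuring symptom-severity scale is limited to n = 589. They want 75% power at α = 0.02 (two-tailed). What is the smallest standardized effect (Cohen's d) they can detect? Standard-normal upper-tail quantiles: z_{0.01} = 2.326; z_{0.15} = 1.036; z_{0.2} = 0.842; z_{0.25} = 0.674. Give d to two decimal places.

For a single sample (or paired design) of n = 589: d_min = (z_{α/2} + z_β)/√n.
z-sum = 2.326 + 0.674 = 3.000.
d_min = 3.000 / √589 = 3.000 / 24.269 = 0.124.

d_min ≈ 0.12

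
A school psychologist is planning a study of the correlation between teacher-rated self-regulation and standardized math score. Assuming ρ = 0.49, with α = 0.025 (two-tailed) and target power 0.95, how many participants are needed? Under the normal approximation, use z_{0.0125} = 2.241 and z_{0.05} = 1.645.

Fisher's z: C = ½·ln((1+r)/(1−r)) = ½·ln(2.9216) = 0.5361.
n = ((z_{α/2} + z_β)/C)² + 3.
(2.241 + 1.645) / 0.5361 = 3.886 / 0.5361 = 7.249.
n = 7.249² + 3 = 52.54 + 3 = 55.5.
Round up.

n = 56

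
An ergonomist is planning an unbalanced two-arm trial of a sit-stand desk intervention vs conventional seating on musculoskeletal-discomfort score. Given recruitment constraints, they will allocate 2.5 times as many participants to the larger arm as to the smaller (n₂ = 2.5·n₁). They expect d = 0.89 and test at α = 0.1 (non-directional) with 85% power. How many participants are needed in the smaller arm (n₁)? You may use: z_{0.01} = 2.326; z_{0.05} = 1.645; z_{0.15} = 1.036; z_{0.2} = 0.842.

n₁ = 13

With allocation ratio k = n₂/n₁ = 2.5, Var(x̄₁−x̄₂) = σ²(1/n₁ + 1/(k·n₁)) = σ²·(k+1)/(k·n₁).
So n₁ = (1 + 1/k)·((z_{α/2} + z_β)/d)² = 1.400 × (2.681/0.89)².
n₁ = 1.400 × 9.07 = 12.7.
Round up: n₁ = 13, giving n₂ = ⌈2.5 × 13⌉ = ⌈32.5⌉ = 33.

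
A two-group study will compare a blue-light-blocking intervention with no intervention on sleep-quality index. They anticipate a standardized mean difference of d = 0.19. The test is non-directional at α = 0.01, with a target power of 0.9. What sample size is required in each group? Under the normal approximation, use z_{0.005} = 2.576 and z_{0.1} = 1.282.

For two independent groups with equal n: n = 2·((z_{α/2} + z_β) / d)².
z_{α/2} + z_β = 2.576 + 1.282 = 3.858.
n = 2 × (3.858 / 0.19)² = 2 × 20.305² = 2 × 412.30 = 824.6.
Round up to the next whole participant.

n = 825 per group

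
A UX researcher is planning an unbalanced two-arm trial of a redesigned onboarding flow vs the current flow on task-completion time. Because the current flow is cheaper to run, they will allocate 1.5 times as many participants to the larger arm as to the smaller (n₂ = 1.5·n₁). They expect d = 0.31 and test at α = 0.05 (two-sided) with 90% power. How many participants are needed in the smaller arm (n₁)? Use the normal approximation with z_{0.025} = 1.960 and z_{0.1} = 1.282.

n₁ = 183

With allocation ratio k = n₂/n₁ = 1.5, Var(x̄₁−x̄₂) = σ²(1/n₁ + 1/(k·n₁)) = σ²·(k+1)/(k·n₁).
So n₁ = (1 + 1/k)·((z_{α/2} + z_β)/d)² = 1.667 × (3.242/0.31)².
n₁ = 1.667 × 109.37 = 182.3.
Round up: n₁ = 183, giving n₂ = ⌈1.5 × 183⌉ = ⌈274.5⌉ = 275.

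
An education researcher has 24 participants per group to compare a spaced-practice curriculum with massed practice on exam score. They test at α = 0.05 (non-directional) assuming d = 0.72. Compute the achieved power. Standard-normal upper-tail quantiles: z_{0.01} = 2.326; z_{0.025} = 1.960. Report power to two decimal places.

For two equal groups, power = Φ(d·√(n/2) − z_{α/2}).
d·√(n/2) = 0.72 × √(24/2) = 0.72 × 3.464 = 2.494.
z_β = 2.494 − 1.960 = 0.534.
Power = Φ(0.534) = 0.703.

power ≈ 0.70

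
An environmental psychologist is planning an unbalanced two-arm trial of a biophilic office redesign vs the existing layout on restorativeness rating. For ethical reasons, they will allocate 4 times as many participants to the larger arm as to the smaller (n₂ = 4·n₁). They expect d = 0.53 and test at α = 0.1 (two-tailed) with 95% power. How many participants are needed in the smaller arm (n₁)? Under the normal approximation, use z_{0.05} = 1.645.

With allocation ratio k = n₂/n₁ = 4, Var(x̄₁−x̄₂) = σ²(1/n₁ + 1/(k·n₁)) = σ²·(k+1)/(k·n₁).
So n₁ = (1 + 1/k)·((z_{α/2} + z_β)/d)² = 1.250 × (3.290/0.53)².
n₁ = 1.250 × 38.53 = 48.2.
Round up: n₁ = 49, giving n₂ = 4 × 49 = 196.

n₁ = 49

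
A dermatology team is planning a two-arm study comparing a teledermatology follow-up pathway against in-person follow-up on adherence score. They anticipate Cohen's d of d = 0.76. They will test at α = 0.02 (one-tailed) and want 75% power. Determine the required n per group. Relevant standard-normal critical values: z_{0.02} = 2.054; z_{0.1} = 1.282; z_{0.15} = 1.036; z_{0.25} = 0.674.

n = 26 per group

For two independent groups with equal n: n = 2·((z_{α} + z_β) / d)².
z_{α} + z_β = 2.054 + 0.674 = 2.728.
n = 2 × (2.728 / 0.76)² = 2 × 3.589² = 2 × 12.88 = 25.8.
Round up to the next whole participant.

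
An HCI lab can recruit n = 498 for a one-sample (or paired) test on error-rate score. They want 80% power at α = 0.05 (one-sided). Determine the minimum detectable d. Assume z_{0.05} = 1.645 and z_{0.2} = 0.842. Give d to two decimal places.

For a single sample (or paired design) of n = 498: d_min = (z_{α} + z_β)/√n.
z-sum = 1.645 + 0.842 = 2.487.
d_min = 2.487 / √498 = 2.487 / 22.316 = 0.111.

d_min ≈ 0.11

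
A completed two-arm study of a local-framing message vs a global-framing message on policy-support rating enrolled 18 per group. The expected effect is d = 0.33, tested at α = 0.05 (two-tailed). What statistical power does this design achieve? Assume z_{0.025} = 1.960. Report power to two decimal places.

power ≈ 0.17

For two equal groups, power = Φ(d·√(n/2) − z_{α/2}).
d·√(n/2) = 0.33 × √(18/2) = 0.33 × 3.000 = 0.990.
z_β = 0.990 − 1.960 = -0.970.
Power = Φ(-0.970) = 0.166.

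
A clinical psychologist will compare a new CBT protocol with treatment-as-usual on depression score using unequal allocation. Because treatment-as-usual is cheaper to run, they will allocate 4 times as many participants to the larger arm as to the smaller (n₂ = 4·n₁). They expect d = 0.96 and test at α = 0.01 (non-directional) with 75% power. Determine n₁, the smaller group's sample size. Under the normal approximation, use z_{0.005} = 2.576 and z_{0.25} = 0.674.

With allocation ratio k = n₂/n₁ = 4, Var(x̄₁−x̄₂) = σ²(1/n₁ + 1/(k·n₁)) = σ²·(k+1)/(k·n₁).
So n₁ = (1 + 1/k)·((z_{α/2} + z_β)/d)² = 1.250 × (3.250/0.96)².
n₁ = 1.250 × 11.46 = 14.3.
Round up: n₁ = 15, giving n₂ = 4 × 15 = 60.

n₁ = 15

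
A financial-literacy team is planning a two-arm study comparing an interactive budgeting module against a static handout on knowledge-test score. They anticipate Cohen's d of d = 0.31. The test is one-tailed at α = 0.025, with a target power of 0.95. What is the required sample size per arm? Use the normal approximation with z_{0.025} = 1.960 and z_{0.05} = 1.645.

For two independent groups with equal n: n = 2·((z_{α} + z_β) / d)².
z_{α} + z_β = 1.960 + 1.645 = 3.605.
n = 2 × (3.605 / 0.31)² = 2 × 11.629² = 2 × 135.23 = 270.5.
Round up to the next whole participant.

n = 271 per group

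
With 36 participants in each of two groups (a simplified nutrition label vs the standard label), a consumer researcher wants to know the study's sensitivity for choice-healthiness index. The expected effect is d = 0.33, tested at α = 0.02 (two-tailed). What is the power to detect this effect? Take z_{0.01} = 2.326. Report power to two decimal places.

For two equal groups, power = Φ(d·√(n/2) − z_{α/2}).
d·√(n/2) = 0.33 × √(36/2) = 0.33 × 4.243 = 1.400.
z_β = 1.400 − 2.326 = -0.926.
Power = Φ(-0.926) = 0.177.

power ≈ 0.18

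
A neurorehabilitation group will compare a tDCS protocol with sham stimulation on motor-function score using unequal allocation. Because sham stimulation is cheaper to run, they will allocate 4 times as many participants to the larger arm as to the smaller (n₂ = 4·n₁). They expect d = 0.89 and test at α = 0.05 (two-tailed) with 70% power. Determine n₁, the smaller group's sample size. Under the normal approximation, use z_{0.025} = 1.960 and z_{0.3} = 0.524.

With allocation ratio k = n₂/n₁ = 4, Var(x̄₁−x̄₂) = σ²(1/n₁ + 1/(k·n₁)) = σ²·(k+1)/(k·n₁).
So n₁ = (1 + 1/k)·((z_{α/2} + z_β)/d)² = 1.250 × (2.484/0.89)².
n₁ = 1.250 × 7.79 = 9.7.
Round up: n₁ = 10, giving n₂ = 4 × 10 = 40.

n₁ = 10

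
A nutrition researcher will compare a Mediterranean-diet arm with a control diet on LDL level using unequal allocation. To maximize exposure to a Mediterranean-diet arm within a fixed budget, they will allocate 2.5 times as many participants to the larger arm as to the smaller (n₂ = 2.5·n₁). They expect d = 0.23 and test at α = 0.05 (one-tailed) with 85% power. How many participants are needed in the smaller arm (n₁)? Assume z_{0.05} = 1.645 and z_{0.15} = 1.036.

n₁ = 191

With allocation ratio k = n₂/n₁ = 2.5, Var(x̄₁−x̄₂) = σ²(1/n₁ + 1/(k·n₁)) = σ²·(k+1)/(k·n₁).
So n₁ = (1 + 1/k)·((z_{α} + z_β)/d)² = 1.400 × (2.681/0.23)².
n₁ = 1.400 × 135.87 = 190.2.
Round up: n₁ = 191, giving n₂ = ⌈2.5 × 191⌉ = ⌈477.5⌉ = 478.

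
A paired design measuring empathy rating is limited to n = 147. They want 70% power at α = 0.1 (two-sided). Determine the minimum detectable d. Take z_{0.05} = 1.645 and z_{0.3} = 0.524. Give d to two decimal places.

d_min ≈ 0.18

For a single sample (or paired design) of n = 147: d_min = (z_{α/2} + z_β)/√n.
z-sum = 1.645 + 0.524 = 2.169.
d_min = 2.169 / √147 = 2.169 / 12.124 = 0.179.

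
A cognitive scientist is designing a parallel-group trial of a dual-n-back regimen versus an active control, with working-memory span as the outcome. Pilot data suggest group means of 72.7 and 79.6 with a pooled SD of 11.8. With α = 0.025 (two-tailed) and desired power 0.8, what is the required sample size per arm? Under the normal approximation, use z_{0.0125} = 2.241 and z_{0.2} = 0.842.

Cohen's d = |M₁ − M₂| / SD_pooled = |72.7 − 79.6| / 11.8 = 6.9 / 11.8 = 0.585.
For two independent groups with equal n: n = 2·((z_{α/2} + z_β) / d)².
z_{α/2} + z_β = 2.241 + 0.842 = 3.083.
n = 2 × (3.083 / 0.585)² = 2 × 5.270² = 2 × 27.77 = 55.5.
Round up to the next whole participant.

n = 56 per group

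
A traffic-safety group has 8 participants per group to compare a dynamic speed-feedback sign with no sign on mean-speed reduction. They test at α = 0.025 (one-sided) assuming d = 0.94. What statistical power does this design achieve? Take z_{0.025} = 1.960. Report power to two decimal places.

For two equal groups, power = Φ(d·√(n/2) − z_{α}).
d·√(n/2) = 0.94 × √(8/2) = 0.94 × 2.000 = 1.880.
z_β = 1.880 − 1.960 = -0.080.
Power = Φ(-0.080) = 0.468.

power ≈ 0.47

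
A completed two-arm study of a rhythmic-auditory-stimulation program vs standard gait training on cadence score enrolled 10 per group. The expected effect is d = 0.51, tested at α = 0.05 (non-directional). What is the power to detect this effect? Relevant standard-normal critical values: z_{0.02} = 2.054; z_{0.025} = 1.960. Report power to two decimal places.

For two equal groups, power = Φ(d·√(n/2) − z_{α/2}).
d·√(n/2) = 0.51 × √(10/2) = 0.51 × 2.236 = 1.140.
z_β = 1.140 − 1.960 = -0.820.
Power = Φ(-0.820) = 0.206.

power ≈ 0.21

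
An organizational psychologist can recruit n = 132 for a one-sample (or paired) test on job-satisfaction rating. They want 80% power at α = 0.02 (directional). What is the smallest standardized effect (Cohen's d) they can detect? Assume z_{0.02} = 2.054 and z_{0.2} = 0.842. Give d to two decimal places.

d_min ≈ 0.25

For a single sample (or paired design) of n = 132: d_min = (z_{α} + z_β)/√n.
z-sum = 2.054 + 0.842 = 2.896.
d_min = 2.896 / √132 = 2.896 / 11.489 = 0.252.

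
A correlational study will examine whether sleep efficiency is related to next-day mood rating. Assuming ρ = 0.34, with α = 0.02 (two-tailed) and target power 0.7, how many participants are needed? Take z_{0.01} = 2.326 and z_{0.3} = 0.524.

Fisher's z: C = ½·ln((1+r)/(1−r)) = ½·ln(2.0303) = 0.3541.
n = ((z_{α/2} + z_β)/C)² + 3.
(2.326 + 0.524) / 0.3541 = 2.850 / 0.3541 = 8.049.
n = 8.049² + 3 = 64.78 + 3 = 67.8.
Round up.

n = 68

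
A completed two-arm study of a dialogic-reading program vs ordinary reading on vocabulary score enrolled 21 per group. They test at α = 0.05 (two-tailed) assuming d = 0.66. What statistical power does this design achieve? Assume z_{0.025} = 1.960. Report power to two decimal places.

power ≈ 0.57

For two equal groups, power = Φ(d·√(n/2) − z_{α/2}).
d·√(n/2) = 0.66 × √(21/2) = 0.66 × 3.240 = 2.139.
z_β = 2.139 − 1.960 = 0.179.
Power = Φ(0.179) = 0.571.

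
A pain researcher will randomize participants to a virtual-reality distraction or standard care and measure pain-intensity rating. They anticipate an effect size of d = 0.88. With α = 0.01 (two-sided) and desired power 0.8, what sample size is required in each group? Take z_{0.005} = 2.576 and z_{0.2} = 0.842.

n = 31 per group

For two independent groups with equal n: n = 2·((z_{α/2} + z_β) / d)².
z_{α/2} + z_β = 2.576 + 0.842 = 3.418.
n = 2 × (3.418 / 0.88)² = 2 × 3.884² = 2 × 15.09 = 30.2.
Round up to the next whole participant.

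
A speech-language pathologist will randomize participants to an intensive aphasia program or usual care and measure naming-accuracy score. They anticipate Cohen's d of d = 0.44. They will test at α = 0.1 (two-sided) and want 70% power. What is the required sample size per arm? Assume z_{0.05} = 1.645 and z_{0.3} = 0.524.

n = 49 per group

For two independent groups with equal n: n = 2·((z_{α/2} + z_β) / d)².
z_{α/2} + z_β = 1.645 + 0.524 = 2.169.
n = 2 × (2.169 / 0.44)² = 2 × 4.930² = 2 × 24.30 = 48.6.
Round up to the next whole participant.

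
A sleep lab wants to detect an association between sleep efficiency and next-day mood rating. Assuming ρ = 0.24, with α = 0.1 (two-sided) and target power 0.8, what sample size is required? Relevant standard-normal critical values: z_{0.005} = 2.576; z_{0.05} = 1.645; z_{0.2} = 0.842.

Fisher's z: C = ½·ln((1+r)/(1−r)) = ½·ln(1.6316) = 0.2448.
n = ((z_{α/2} + z_β)/C)² + 3.
(1.645 + 0.842) / 0.2448 = 2.487 / 0.2448 = 10.159.
n = 10.159² + 3 = 103.21 + 3 = 106.2.
Round up.

n = 107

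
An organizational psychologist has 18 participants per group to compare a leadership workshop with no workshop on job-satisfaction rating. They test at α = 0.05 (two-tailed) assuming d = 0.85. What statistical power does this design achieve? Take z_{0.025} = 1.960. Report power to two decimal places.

For two equal groups, power = Φ(d·√(n/2) − z_{α/2}).
d·√(n/2) = 0.85 × √(18/2) = 0.85 × 3.000 = 2.550.
z_β = 2.550 − 1.960 = 0.590.
Power = Φ(0.590) = 0.722.

power ≈ 0.72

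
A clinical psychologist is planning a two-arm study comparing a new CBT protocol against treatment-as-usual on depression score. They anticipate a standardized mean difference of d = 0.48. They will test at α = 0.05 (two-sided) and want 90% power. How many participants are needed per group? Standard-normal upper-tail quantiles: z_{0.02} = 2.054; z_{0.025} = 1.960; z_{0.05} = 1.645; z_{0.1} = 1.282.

n = 92 per group

For two independent groups with equal n: n = 2·((z_{α/2} + z_β) / d)².
z_{α/2} + z_β = 1.960 + 1.282 = 3.242.
n = 2 × (3.242 / 0.48)² = 2 × 6.754² = 2 × 45.62 = 91.2.
Round up to the next whole participant.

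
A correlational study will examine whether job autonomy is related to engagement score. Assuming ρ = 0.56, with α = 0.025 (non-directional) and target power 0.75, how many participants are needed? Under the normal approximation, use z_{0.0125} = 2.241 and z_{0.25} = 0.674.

Fisher's z: C = ½·ln((1+r)/(1−r)) = ½·ln(3.5455) = 0.6328.
n = ((z_{α/2} + z_β)/C)² + 3.
(2.241 + 0.674) / 0.6328 = 2.915 / 0.6328 = 4.607.
n = 4.607² + 3 = 21.22 + 3 = 24.2.
Round up.

n = 25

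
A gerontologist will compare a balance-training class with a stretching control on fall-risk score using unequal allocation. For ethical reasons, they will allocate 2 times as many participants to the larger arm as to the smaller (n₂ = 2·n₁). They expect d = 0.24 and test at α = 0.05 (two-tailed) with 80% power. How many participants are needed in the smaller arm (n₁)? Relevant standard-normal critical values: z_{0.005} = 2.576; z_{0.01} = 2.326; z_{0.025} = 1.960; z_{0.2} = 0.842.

n₁ = 205

With allocation ratio k = n₂/n₁ = 2, Var(x̄₁−x̄₂) = σ²(1/n₁ + 1/(k·n₁)) = σ²·(k+1)/(k·n₁).
So n₁ = (1 + 1/k)·((z_{α/2} + z_β)/d)² = 1.500 × (2.802/0.24)².
n₁ = 1.500 × 136.31 = 204.5.
Round up: n₁ = 205, giving n₂ = 2 × 205 = 410.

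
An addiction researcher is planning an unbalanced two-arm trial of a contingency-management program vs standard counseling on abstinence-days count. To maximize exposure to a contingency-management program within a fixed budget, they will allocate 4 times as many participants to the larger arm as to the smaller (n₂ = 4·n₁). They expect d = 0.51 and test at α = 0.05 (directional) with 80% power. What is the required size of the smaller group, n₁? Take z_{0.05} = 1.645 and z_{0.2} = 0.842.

n₁ = 30

With allocation ratio k = n₂/n₁ = 4, Var(x̄₁−x̄₂) = σ²(1/n₁ + 1/(k·n₁)) = σ²·(k+1)/(k·n₁).
So n₁ = (1 + 1/k)·((z_{α} + z_β)/d)² = 1.250 × (2.487/0.51)².
n₁ = 1.250 × 23.78 = 29.7.
Round up: n₁ = 30, giving n₂ = 4 × 30 = 120.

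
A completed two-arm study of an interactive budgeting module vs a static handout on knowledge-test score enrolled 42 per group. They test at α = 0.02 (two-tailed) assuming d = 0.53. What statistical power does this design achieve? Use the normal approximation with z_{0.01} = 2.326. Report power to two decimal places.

power ≈ 0.54

For two equal groups, power = Φ(d·√(n/2) − z_{α/2}).
d·√(n/2) = 0.53 × √(42/2) = 0.53 × 4.583 = 2.429.
z_β = 2.429 − 2.326 = 0.103.
Power = Φ(0.103) = 0.541.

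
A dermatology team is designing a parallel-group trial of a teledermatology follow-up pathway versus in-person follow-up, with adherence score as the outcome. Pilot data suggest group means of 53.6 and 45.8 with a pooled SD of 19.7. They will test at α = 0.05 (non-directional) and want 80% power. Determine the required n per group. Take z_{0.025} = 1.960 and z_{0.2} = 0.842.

n = 101 per group

Cohen's d = |M₁ − M₂| / SD_pooled = |53.6 − 45.8| / 19.7 = 7.8 / 19.7 = 0.396.
For two independent groups with equal n: n = 2·((z_{α/2} + z_β) / d)².
z_{α/2} + z_β = 1.960 + 0.842 = 2.802.
n = 2 × (2.802 / 0.396)² = 2 × 7.076² = 2 × 50.07 = 100.1.
Round up to the next whole participant.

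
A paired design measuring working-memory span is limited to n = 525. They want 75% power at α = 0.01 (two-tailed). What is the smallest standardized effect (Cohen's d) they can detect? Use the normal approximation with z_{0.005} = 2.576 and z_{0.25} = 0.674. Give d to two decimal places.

For a single sample (or paired design) of n = 525: d_min = (z_{α/2} + z_β)/√n.
z-sum = 2.576 + 0.674 = 3.250.
d_min = 3.250 / √525 = 3.250 / 22.913 = 0.142.

d_min ≈ 0.14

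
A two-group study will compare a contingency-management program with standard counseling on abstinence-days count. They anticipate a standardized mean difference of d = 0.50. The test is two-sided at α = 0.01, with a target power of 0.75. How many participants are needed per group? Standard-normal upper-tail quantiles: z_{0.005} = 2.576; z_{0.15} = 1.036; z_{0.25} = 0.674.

For two independent groups with equal n: n = 2·((z_{α/2} + z_β) / d)².
z_{α/2} + z_β = 2.576 + 0.674 = 3.250.
n = 2 × (3.250 / 0.50)² = 2 × 6.500² = 2 × 42.25 = 84.5.
Round up to the next whole participant.

n = 85 per group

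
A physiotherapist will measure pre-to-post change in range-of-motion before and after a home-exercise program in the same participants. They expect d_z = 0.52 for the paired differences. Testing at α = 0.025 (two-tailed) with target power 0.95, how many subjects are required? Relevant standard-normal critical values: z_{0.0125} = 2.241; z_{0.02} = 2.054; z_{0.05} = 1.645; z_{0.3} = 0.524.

For a paired (one-sample on differences) test: n = ((z_{α/2} + z_β) / d)².
z_{α/2} + z_β = 2.241 + 1.645 = 3.886.
n = (3.886 / 0.52)² = 7.473² = 55.85.
Round up.

n = 56 pairs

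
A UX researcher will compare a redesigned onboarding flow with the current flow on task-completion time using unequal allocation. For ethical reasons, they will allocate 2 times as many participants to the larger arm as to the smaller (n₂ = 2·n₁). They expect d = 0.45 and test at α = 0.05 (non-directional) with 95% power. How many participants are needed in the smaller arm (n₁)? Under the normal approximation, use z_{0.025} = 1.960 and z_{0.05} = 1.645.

n₁ = 97

With allocation ratio k = n₂/n₁ = 2, Var(x̄₁−x̄₂) = σ²(1/n₁ + 1/(k·n₁)) = σ²·(k+1)/(k·n₁).
So n₁ = (1 + 1/k)·((z_{α/2} + z_β)/d)² = 1.500 × (3.605/0.45)².
n₁ = 1.500 × 64.18 = 96.3.
Round up: n₁ = 97, giving n₂ = 2 × 97 = 194.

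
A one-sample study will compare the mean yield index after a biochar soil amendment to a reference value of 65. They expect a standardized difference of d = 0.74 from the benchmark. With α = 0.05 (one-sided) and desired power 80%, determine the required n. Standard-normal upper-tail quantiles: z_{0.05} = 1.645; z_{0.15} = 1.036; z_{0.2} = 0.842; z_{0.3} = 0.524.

For a one-sample test: n = ((z_{α} + z_β) / d)².
z_{α} + z_β = 1.645 + 0.842 = 2.487.
n = (2.487 / 0.74)² = 3.361² = 11.30.
Round up.

n = 12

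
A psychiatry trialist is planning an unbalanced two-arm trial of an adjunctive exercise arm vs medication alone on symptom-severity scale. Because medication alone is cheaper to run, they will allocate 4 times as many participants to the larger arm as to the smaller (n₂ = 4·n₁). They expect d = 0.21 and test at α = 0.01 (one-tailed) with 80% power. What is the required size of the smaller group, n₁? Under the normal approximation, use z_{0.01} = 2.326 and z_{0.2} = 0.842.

n₁ = 285

With allocation ratio k = n₂/n₁ = 4, Var(x̄₁−x̄₂) = σ²(1/n₁ + 1/(k·n₁)) = σ²·(k+1)/(k·n₁).
So n₁ = (1 + 1/k)·((z_{α} + z_β)/d)² = 1.250 × (3.168/0.21)².
n₁ = 1.250 × 227.58 = 284.5.
Round up: n₁ = 285, giving n₂ = 4 × 285 = 1140.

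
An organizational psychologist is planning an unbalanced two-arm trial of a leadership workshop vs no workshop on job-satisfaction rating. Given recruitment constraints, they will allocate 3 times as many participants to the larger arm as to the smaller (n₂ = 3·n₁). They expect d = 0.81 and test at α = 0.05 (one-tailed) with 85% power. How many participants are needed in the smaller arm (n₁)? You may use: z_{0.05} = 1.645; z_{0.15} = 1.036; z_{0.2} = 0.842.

With allocation ratio k = n₂/n₁ = 3, Var(x̄₁−x̄₂) = σ²(1/n₁ + 1/(k·n₁)) = σ²·(k+1)/(k·n₁).
So n₁ = (1 + 1/k)·((z_{α} + z_β)/d)² = 1.333 × (2.681/0.81)².
n₁ = 1.333 × 10.96 = 14.6.
Round up: n₁ = 15, giving n₂ = 3 × 15 = 45.

n₁ = 15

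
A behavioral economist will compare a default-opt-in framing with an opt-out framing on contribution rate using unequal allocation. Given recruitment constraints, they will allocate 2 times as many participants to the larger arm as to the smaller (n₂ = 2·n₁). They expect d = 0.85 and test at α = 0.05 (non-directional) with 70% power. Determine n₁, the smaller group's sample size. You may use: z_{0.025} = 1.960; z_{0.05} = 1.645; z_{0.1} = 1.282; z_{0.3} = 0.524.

n₁ = 13

With allocation ratio k = n₂/n₁ = 2, Var(x̄₁−x̄₂) = σ²(1/n₁ + 1/(k·n₁)) = σ²·(k+1)/(k·n₁).
So n₁ = (1 + 1/k)·((z_{α/2} + z_β)/d)² = 1.500 × (2.484/0.85)².
n₁ = 1.500 × 8.54 = 12.8.
Round up: n₁ = 13, giving n₂ = 2 × 13 = 26.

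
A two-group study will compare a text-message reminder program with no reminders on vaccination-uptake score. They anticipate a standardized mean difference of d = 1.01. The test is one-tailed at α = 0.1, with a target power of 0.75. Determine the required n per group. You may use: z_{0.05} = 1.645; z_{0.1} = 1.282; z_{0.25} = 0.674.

n = 8 per group

For two independent groups with equal n: n = 2·((z_{α} + z_β) / d)².
z_{α} + z_β = 1.282 + 0.674 = 1.956.
n = 2 × (1.956 / 1.01)² = 2 × 1.937² = 2 × 3.75 = 7.5.
Round up to the next whole participant.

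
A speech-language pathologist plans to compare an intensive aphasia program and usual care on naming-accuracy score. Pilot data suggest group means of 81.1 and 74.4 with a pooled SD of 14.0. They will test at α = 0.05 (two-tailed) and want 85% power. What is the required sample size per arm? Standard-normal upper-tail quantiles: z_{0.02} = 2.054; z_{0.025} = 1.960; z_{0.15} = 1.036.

n = 79 per group

Cohen's d = |M₁ − M₂| / SD_pooled = |81.1 − 74.4| / 14.0 = 6.7 / 14.0 = 0.479.
For two independent groups with equal n: n = 2·((z_{α/2} + z_β) / d)².
z_{α/2} + z_β = 1.960 + 1.036 = 2.996.
n = 2 × (2.996 / 0.479)² = 2 × 6.255² = 2 × 39.12 = 78.2.
Round up to the next whole participant.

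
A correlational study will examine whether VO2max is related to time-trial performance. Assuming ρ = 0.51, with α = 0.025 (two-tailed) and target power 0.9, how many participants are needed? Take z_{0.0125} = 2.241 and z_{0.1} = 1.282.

Fisher's z: C = ½·ln((1+r)/(1−r)) = ½·ln(3.0816) = 0.5627.
n = ((z_{α/2} + z_β)/C)² + 3.
(2.241 + 1.282) / 0.5627 = 3.523 / 0.5627 = 6.261.
n = 6.261² + 3 = 39.20 + 3 = 42.2.
Round up.

n = 43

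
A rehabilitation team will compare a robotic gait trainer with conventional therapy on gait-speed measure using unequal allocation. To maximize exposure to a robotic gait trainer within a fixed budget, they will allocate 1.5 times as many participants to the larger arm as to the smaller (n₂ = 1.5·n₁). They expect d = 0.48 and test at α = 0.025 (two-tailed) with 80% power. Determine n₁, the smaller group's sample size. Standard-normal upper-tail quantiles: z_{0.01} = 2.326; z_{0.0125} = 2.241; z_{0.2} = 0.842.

With allocation ratio k = n₂/n₁ = 1.5, Var(x̄₁−x̄₂) = σ²(1/n₁ + 1/(k·n₁)) = σ²·(k+1)/(k·n₁).
So n₁ = (1 + 1/k)·((z_{α/2} + z_β)/d)² = 1.667 × (3.083/0.48)².
n₁ = 1.667 × 41.25 = 68.8.
Round up: n₁ = 69, giving n₂ = ⌈1.5 × 69⌉ = ⌈103.5⌉ = 104.

n₁ = 69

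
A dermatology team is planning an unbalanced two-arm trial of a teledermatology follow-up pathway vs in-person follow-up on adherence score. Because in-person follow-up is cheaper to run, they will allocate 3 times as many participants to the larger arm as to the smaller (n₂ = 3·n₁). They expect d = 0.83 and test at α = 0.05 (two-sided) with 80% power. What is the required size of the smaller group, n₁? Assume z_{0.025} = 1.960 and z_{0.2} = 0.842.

With allocation ratio k = n₂/n₁ = 3, Var(x̄₁−x̄₂) = σ²(1/n₁ + 1/(k·n₁)) = σ²·(k+1)/(k·n₁).
So n₁ = (1 + 1/k)·((z_{α/2} + z_β)/d)² = 1.333 × (2.802/0.83)².
n₁ = 1.333 × 11.40 = 15.2.
Round up: n₁ = 16, giving n₂ = 3 × 16 = 48.

n₁ = 16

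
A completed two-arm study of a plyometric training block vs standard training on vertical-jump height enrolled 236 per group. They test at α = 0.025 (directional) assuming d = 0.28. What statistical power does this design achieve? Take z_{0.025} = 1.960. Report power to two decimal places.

For two equal groups, power = Φ(d·√(n/2) − z_{α}).
d·√(n/2) = 0.28 × √(236/2) = 0.28 × 10.863 = 3.042.
z_β = 3.042 − 1.960 = 1.082.
Power = Φ(1.082) = 0.860.

power ≈ 0.86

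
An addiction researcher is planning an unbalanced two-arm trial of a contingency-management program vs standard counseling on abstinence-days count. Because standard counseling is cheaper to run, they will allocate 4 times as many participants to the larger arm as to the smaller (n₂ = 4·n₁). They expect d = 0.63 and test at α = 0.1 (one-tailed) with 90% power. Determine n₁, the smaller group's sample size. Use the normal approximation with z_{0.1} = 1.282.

n₁ = 21

With allocation ratio k = n₂/n₁ = 4, Var(x̄₁−x̄₂) = σ²(1/n₁ + 1/(k·n₁)) = σ²·(k+1)/(k·n₁).
So n₁ = (1 + 1/k)·((z_{α} + z_β)/d)² = 1.250 × (2.564/0.63)².
n₁ = 1.250 × 16.56 = 20.7.
Round up: n₁ = 21, giving n₂ = 4 × 21 = 84.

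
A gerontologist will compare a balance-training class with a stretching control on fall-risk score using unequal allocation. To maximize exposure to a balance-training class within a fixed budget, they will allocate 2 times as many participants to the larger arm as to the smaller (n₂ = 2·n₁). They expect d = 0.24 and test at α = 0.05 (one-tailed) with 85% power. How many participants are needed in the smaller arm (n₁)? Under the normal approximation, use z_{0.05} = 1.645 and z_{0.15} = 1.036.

With allocation ratio k = n₂/n₁ = 2, Var(x̄₁−x̄₂) = σ²(1/n₁ + 1/(k·n₁)) = σ²·(k+1)/(k·n₁).
So n₁ = (1 + 1/k)·((z_{α} + z_β)/d)² = 1.500 × (2.681/0.24)².
n₁ = 1.500 × 124.79 = 187.2.
Round up: n₁ = 188, giving n₂ = 2 × 188 = 376.

n₁ = 188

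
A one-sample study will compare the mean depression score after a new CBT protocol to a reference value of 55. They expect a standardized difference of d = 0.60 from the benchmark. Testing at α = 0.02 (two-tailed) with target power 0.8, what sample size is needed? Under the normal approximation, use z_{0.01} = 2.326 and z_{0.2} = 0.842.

n = 28

For a one-sample test: n = ((z_{α/2} + z_β) / d)².
z_{α/2} + z_β = 2.326 + 0.842 = 3.168.
n = (3.168 / 0.60)² = 5.280² = 27.88.
Round up.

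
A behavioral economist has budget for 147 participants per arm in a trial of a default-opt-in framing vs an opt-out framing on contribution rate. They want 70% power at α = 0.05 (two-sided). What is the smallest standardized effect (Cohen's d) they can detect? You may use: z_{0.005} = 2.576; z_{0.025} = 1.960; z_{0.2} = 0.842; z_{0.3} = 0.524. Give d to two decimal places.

d_min ≈ 0.29

For two independent groups of n = 147 each: d_min = (z_{α/2} + z_β)·√(2/n).
z-sum = 1.960 + 0.524 = 2.484.
d_min = 2.484 × √(2/147) = 2.484 × 0.1166 = 0.290.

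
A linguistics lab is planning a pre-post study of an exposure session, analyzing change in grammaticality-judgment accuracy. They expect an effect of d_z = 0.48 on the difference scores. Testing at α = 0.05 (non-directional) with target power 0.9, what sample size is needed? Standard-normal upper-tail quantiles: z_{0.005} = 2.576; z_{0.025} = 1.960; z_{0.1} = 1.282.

For a paired (one-sample on differences) test: n = ((z_{α/2} + z_β) / d)².
z_{α/2} + z_β = 1.960 + 1.282 = 3.242.
n = (3.242 / 0.48)² = 6.754² = 45.62.
Round up.

n = 46 pairs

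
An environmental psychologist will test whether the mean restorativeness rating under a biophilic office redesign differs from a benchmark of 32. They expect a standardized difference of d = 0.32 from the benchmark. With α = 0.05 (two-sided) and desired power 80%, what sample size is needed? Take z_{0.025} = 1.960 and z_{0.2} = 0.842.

For a one-sample test: n = ((z_{α/2} + z_β) / d)².
z_{α/2} + z_β = 1.960 + 0.842 = 2.802.
n = (2.802 / 0.32)² = 8.756² = 76.67.
Round up.

n = 77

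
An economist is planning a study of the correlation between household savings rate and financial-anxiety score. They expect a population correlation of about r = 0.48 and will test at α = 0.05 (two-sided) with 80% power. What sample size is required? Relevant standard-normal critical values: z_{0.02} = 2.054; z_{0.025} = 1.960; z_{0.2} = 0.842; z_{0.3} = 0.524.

Fisher's z: C = ½·ln((1+r)/(1−r)) = ½·ln(2.8462) = 0.5230.
n = ((z_{α/2} + z_β)/C)² + 3.
(1.960 + 0.842) / 0.5230 = 2.802 / 0.5230 = 5.358.
n = 5.358² + 3 = 28.70 + 3 = 31.7.
Round up.

n = 32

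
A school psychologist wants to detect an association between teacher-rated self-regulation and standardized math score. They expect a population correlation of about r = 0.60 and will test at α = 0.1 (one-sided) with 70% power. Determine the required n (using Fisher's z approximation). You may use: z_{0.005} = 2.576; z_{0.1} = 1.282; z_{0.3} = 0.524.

n = 10

Fisher's z: C = ½·ln((1+r)/(1−r)) = ½·ln(4.0000) = 0.6931.
n = ((z_{α} + z_β)/C)² + 3.
(1.282 + 0.524) / 0.6931 = 1.806 / 0.6931 = 2.606.
n = 2.606² + 3 = 6.79 + 3 = 9.8.
Round up.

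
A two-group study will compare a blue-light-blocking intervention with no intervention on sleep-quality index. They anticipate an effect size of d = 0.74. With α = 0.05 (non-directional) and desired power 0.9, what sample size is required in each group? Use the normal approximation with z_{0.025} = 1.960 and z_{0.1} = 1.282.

n = 39 per group

For two independent groups with equal n: n = 2·((z_{α/2} + z_β) / d)².
z_{α/2} + z_β = 1.960 + 1.282 = 3.242.
n = 2 × (3.242 / 0.74)² = 2 × 4.381² = 2 × 19.19 = 38.4.
Round up to the next whole participant.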